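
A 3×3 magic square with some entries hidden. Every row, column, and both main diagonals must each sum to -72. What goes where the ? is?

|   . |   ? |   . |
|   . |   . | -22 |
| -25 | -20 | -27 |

Column 3 needs -72; the known cells sum to -49, so (1,3) = -23.
Anti-diagonal needs -72; the known cells sum to -48, so (2,2) = -24.
Row 2: -24 + (-22) + ? = -72, so (2,1) = -26.
Using column 1: -26 + (-25) + ? → (1,1) = -72 − (-51) = -21.
From column 2, -72 − (-24 + (-20)) gives (1,2) = -28.

-28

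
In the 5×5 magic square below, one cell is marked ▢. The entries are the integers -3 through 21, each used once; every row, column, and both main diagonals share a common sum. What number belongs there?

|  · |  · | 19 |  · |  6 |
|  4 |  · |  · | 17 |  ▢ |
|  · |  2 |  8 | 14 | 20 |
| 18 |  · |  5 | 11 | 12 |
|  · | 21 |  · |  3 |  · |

-2

The entries are -3 through 21, which sum to 225, so each line sums to 225/5 = 45.
Row 3 must total 45; the given cells sum to 44, so (3,1) = 1.
Row 4 must total 45; the given cells sum to 46, so (4,2) = -1.
Column 4: 17 + 14 + 11 + 3 + ? = 45, so (1,4) = 0.
Anti-diagonal must total 45; the given cells sum to 30, so (5,1) = 15.
From column 1, 45 − (4 + 1 + 18 + 15) gives (1,1) = 7.
The remaining cell in row 1 is (1,2) = 45 − 32 = 13.
Column 2 needs 45; the known cells sum to 35, so (2,2) = 10.
The remaining cell in main diagonal is (5,5) = 45 − 36 = 9.
Row 5 needs 45; the known cells sum to 48, so (5,3) = -3.
Using column 3: 19 + 8 + 5 + (-3) + ? → (2,3) = 45 − 29 = 16.
Column 5: 6 + 20 + 12 + 9 + ? = 45, so (2,5) = -2.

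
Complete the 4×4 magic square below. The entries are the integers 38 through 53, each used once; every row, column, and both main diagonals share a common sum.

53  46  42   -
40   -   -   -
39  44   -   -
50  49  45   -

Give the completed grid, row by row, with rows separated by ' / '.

The entries are 38 through 53, which sum to 728, so each line sums to 728/4 = 182.
The remaining cell in row 1 is (1,4) = 182 − 141 = 41.
Row 4: 50 + 49 + 45 + ? = 182, so (4,4) = 38.
From column 2, 182 − (46 + 44 + 49) gives (2,2) = 43.
Main diagonal must total 182; the given cells sum to 134, so (3,3) = 48.
The remaining cell in anti-diagonal is (2,3) = 182 − 135 = 47.
Row 2 needs 182; the known cells sum to 130, so (2,4) = 52.
Row 3 must total 182; the given cells sum to 131, so (3,4) = 51.

53 46 42 41 / 40 43 47 52 / 39 44 48 51 / 50 49 45 38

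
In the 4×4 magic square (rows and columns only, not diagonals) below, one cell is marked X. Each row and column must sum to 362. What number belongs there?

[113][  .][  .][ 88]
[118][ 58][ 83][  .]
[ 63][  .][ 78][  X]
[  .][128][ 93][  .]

98

Row 2 must total 362; the given cells sum to 259, so (2,4) = 103.
Using column 1: 113 + 118 + 63 + ? → (4,1) = 362 − 294 = 68.
Column 3 must total 362; the given cells sum to 254, so (1,3) = 108.
Using row 1: 113 + 108 + 88 + ? → (1,2) = 362 − 309 = 53.
From row 4, 362 − (68 + 128 + 93) gives (4,4) = 73.
Using column 2: 53 + 58 + 128 + ? → (3,2) = 362 − 239 = 123.
Column 4 needs 362; the known cells sum to 264, so (3,4) = 98.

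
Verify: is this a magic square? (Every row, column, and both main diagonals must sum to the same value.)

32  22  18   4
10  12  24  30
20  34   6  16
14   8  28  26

Yes

Row 1: 32 + 22 + 18 + 4 = 76.
Row 2: 10 + 12 + 24 + 30 = 76.
Row 3: 20 + 34 + 6 + 16 = 76.
Row 4: 14 + 8 + 28 + 26 = 76.
Column 1: 32 + 10 + 20 + 14 = 76.
Column 2: 22 + 12 + 34 + 8 = 76.
Column 3: 18 + 24 + 6 + 28 = 76.
Column 4: 4 + 30 + 16 + 26 = 76.
Main diagonal: 32 + 12 + 6 + 26 = 76.
Anti-diagonal: 4 + 24 + 34 + 14 = 76.
All lines sum to 76.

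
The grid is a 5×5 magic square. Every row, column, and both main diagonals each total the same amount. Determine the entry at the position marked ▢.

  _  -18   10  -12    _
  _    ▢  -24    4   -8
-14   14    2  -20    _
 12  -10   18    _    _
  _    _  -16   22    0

-2

Column 3 is complete and sums to -10; that is the magic constant.
Row 3 must total -10; the given cells sum to -18, so (3,5) = 8.
The remaining cell in column 4 is (4,4) = -10 − (-6) = -4.
Row 4 must total -10; the given cells sum to 16, so (4,5) = -26.
Column 5 must total -10; the given cells sum to -26, so (1,5) = 16.
Anti-diagonal needs -10; the known cells sum to 12, so (5,1) = -22.
Row 1 needs -10; the known cells sum to -4, so (1,1) = -6.
Row 5 needs -10; the known cells sum to -16, so (5,2) = 6.
Column 1 must total -10; the given cells sum to -30, so (2,1) = 20.
Using column 2: -18 + 14 + (-10) + 6 + ? → (2,2) = -10 − (-8) = -2.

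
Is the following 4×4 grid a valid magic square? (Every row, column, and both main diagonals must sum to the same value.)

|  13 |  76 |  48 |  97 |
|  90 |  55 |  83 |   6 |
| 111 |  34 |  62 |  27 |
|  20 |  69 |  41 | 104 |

Yes

Row 1: 13 + 76 + 48 + 97 = 234.
Row 2: 90 + 55 + 83 + 6 = 234.
Row 3: 111 + 34 + 62 + 27 = 234.
Row 4: 20 + 69 + 41 + 104 = 234.
Column 1: 13 + 90 + 111 + 20 = 234.
Column 2: 76 + 55 + 34 + 69 = 234.
Column 3: 48 + 83 + 62 + 41 = 234.
Column 4: 97 + 6 + 27 + 104 = 234.
Main diagonal: 13 + 55 + 62 + 104 = 234.
Anti-diagonal: 97 + 83 + 34 + 20 = 234.
All lines sum to 234.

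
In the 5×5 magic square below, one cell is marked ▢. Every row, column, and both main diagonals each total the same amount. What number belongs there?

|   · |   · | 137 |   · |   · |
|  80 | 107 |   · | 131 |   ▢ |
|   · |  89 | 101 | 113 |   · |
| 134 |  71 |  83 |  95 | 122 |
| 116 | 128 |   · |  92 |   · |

Row 4 is complete and sums to 505; that is the magic constant.
From column 2, 505 − (107 + 89 + 71 + 128) gives (1,2) = 110.
The remaining cell in column 4 is (1,4) = 505 − 431 = 74.
The remaining cell in anti-diagonal is (1,5) = 505 − 419 = 86.
Row 1 needs 505; the known cells sum to 407, so (1,1) = 98.
The remaining cell in column 1 is (3,1) = 505 − 428 = 77.
Main diagonal needs 505; the known cells sum to 401, so (5,5) = 104.
Row 3 needs 505; the known cells sum to 380, so (3,5) = 125.
Row 5 needs 505; the known cells sum to 440, so (5,3) = 65.
The remaining cell in column 3 is (2,3) = 505 − 386 = 119.
From column 5, 505 − (86 + 125 + 122 + 104) gives (2,5) = 68.

68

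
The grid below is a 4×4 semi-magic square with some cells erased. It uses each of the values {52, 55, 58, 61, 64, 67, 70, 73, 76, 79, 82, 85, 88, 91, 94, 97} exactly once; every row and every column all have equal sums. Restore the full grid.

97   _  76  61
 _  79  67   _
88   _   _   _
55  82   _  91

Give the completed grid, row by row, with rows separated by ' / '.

The 16 entries sum to 1192, so each line sums to 1192/4 = 298.
The remaining cell in row 1 is (1,2) = 298 − 234 = 64.
Row 4 must total 298; the given cells sum to 228, so (4,3) = 70.
The remaining cell in column 1 is (2,1) = 298 − 240 = 58.
Column 2 needs 298; the known cells sum to 225, so (3,2) = 73.
Using column 3: 76 + 67 + 70 + ? → (3,3) = 298 − 213 = 85.
The remaining cell in row 2 is (2,4) = 298 − 204 = 94.
From row 3, 298 − (88 + 73 + 85) gives (3,4) = 52.

97 64 76 61 / 58 79 67 94 / 88 73 85 52 / 55 82 70 91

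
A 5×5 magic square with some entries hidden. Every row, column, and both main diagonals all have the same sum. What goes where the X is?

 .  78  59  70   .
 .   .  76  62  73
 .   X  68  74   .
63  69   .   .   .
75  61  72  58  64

Row 5 is complete and sums to 330; that is the magic constant.
Column 3 must total 330; the given cells sum to 275, so (4,3) = 55.
Column 4 must total 330; the given cells sum to 264, so (4,4) = 66.
Anti-diagonal: 62 + 68 + 69 + 75 + ? = 330, so (1,5) = 56.
Row 1 needs 330; the known cells sum to 263, so (1,1) = 67.
The remaining cell in row 4 is (4,5) = 330 − 253 = 77.
Column 5: 56 + 73 + 77 + 64 + ? = 330, so (3,5) = 60.
Main diagonal needs 330; the known cells sum to 265, so (2,2) = 65.
Row 2 needs 330; the known cells sum to 276, so (2,1) = 54.
Column 1: 67 + 54 + 63 + 75 + ? = 330, so (3,1) = 71.
Column 2 needs 330; the known cells sum to 273, so (3,2) = 57.

57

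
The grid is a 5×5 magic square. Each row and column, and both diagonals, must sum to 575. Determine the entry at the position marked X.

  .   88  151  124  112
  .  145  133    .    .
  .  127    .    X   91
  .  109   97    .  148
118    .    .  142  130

103

Row 1 must total 575; the given cells sum to 475, so (1,1) = 100.
From column 2, 575 − (88 + 145 + 127 + 109) gives (5,2) = 106.
Column 5: 112 + 91 + 148 + 130 + ? = 575, so (2,5) = 94.
Row 5 must total 575; the given cells sum to 496, so (5,3) = 79.
Column 3 needs 575; the known cells sum to 460, so (3,3) = 115.
Using main diagonal: 100 + 145 + 115 + 130 + ? → (4,4) = 575 − 490 = 85.
From anti-diagonal, 575 − (112 + 115 + 109 + 118) gives (2,4) = 121.
Row 2 needs 575; the known cells sum to 493, so (2,1) = 82.
Row 4: 109 + 97 + 85 + 148 + ? = 575, so (4,1) = 136.
Using column 1: 100 + 82 + 136 + 118 + ? → (3,1) = 575 − 436 = 139.
The remaining cell in column 4 is (3,4) = 575 − 472 = 103.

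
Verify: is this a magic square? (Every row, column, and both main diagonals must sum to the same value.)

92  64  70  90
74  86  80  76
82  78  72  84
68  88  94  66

Yes

Row 1: 92 + 64 + 70 + 90 = 316.
Row 2: 74 + 86 + 80 + 76 = 316.
Row 3: 82 + 78 + 72 + 84 = 316.
Row 4: 68 + 88 + 94 + 66 = 316.
Column 1: 92 + 74 + 82 + 68 = 316.
Column 2: 64 + 86 + 78 + 88 = 316.
Column 3: 70 + 80 + 72 + 94 = 316.
Column 4: 90 + 76 + 84 + 66 = 316.
Main diagonal: 92 + 86 + 72 + 66 = 316.
Anti-diagonal: 90 + 80 + 78 + 68 = 316.
All lines sum to 316.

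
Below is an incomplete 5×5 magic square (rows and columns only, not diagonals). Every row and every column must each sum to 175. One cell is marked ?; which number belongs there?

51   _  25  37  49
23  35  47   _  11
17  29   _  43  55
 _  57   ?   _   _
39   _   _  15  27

Row 1 must total 175; the given cells sum to 162, so (1,2) = 13.
Row 2: 23 + 35 + 47 + 11 + ? = 175, so (2,4) = 59.
Row 3 must total 175; the given cells sum to 144, so (3,3) = 31.
The remaining cell in column 1 is (4,1) = 175 − 130 = 45.
Column 2: 13 + 35 + 29 + 57 + ? = 175, so (5,2) = 41.
Column 4 needs 175; the known cells sum to 154, so (4,4) = 21.
Column 5 needs 175; the known cells sum to 142, so (4,5) = 33.
From row 4, 175 − (45 + 57 + 21 + 33) gives (4,3) = 19.

19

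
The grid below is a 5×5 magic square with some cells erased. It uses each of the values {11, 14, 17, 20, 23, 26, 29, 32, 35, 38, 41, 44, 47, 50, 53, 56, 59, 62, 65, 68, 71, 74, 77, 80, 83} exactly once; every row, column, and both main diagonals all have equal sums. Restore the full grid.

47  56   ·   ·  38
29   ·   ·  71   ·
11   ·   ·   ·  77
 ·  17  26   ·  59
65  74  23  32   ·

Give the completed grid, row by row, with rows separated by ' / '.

47 56 80 14 38 / 29 53 62 71 20 / 11 35 44 68 77 / 83 17 26 50 59 / 65 74 23 32 41

The 25 entries sum to 1175, so each line sums to 1175/5 = 235.
Row 5 must total 235; the given cells sum to 194, so (5,5) = 41.
Column 1 needs 235; the known cells sum to 152, so (4,1) = 83.
Column 5 must total 235; the given cells sum to 215, so (2,5) = 20.
From anti-diagonal, 235 − (38 + 71 + 17 + 65) gives (3,3) = 44.
Row 4 must total 235; the given cells sum to 185, so (4,4) = 50.
From main diagonal, 235 − (47 + 44 + 50 + 41) gives (2,2) = 53.
Row 2: 29 + 53 + 71 + 20 + ? = 235, so (2,3) = 62.
Column 2: 56 + 53 + 17 + 74 + ? = 235, so (3,2) = 35.
Using column 3: 62 + 44 + 26 + 23 + ? → (1,3) = 235 − 155 = 80.
Row 1 must total 235; the given cells sum to 221, so (1,4) = 14.
Row 3 must total 235; the given cells sum to 167, so (3,4) = 68.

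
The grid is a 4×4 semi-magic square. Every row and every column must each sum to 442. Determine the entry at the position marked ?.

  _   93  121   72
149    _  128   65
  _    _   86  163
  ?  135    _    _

58

Row 1 needs 442; the known cells sum to 286, so (1,1) = 156.
Row 2: 149 + 128 + 65 + ? = 442, so (2,2) = 100.
From column 2, 442 − (93 + 100 + 135) gives (3,2) = 114.
Using column 3: 121 + 128 + 86 + ? → (4,3) = 442 − 335 = 107.
Column 4: 72 + 65 + 163 + ? = 442, so (4,4) = 142.
Using row 3: 114 + 86 + 163 + ? → (3,1) = 442 − 363 = 79.
Row 4: 135 + 107 + 142 + ? = 442, so (4,1) = 58.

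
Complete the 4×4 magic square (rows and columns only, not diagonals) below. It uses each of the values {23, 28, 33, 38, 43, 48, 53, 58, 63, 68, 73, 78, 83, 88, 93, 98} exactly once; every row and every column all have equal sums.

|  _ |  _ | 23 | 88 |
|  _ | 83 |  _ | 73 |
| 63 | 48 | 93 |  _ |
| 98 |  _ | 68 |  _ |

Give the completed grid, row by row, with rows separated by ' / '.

The 16 entries sum to 968, so each line sums to 968/4 = 242.
Row 3 needs 242; the known cells sum to 204, so (3,4) = 38.
Column 3 needs 242; the known cells sum to 184, so (2,3) = 58.
Column 4: 88 + 73 + 38 + ? = 242, so (4,4) = 43.
Row 2: 83 + 58 + 73 + ? = 242, so (2,1) = 28.
The remaining cell in row 4 is (4,2) = 242 − 209 = 33.
Using column 1: 28 + 63 + 98 + ? → (1,1) = 242 − 189 = 53.
From column 2, 242 − (83 + 48 + 33) gives (1,2) = 78.

53 78 23 88 / 28 83 58 73 / 63 48 93 38 / 98 33 68 43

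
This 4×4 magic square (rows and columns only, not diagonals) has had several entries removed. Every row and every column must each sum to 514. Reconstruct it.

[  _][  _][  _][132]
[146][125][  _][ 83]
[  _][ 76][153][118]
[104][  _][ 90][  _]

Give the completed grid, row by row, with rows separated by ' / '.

97 174 111 132 / 146 125 160 83 / 167 76 153 118 / 104 139 90 181

The remaining cell in row 2 is (2,3) = 514 − 354 = 160.
Row 3: 76 + 153 + 118 + ? = 514, so (3,1) = 167.
The remaining cell in column 1 is (1,1) = 514 − 417 = 97.
From column 3, 514 − (160 + 153 + 90) gives (1,3) = 111.
The remaining cell in column 4 is (4,4) = 514 − 333 = 181.
From row 1, 514 − (97 + 111 + 132) gives (1,2) = 174.
Using row 4: 104 + 90 + 181 + ? → (4,2) = 514 − 375 = 139.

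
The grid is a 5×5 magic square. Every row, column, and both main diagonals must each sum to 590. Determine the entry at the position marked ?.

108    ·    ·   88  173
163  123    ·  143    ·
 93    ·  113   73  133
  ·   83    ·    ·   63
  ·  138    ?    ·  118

98

The remaining cell in row 3 is (3,2) = 590 − 412 = 178.
The remaining cell in column 2 is (1,2) = 590 − 522 = 68.
Column 5 must total 590; the given cells sum to 487, so (2,5) = 103.
Using main diagonal: 108 + 123 + 113 + 118 + ? → (4,4) = 590 − 462 = 128.
Anti-diagonal needs 590; the known cells sum to 512, so (5,1) = 78.
The remaining cell in row 1 is (1,3) = 590 − 437 = 153.
Using row 2: 163 + 123 + 143 + 103 + ? → (2,3) = 590 − 532 = 58.
From column 1, 590 − (108 + 163 + 93 + 78) gives (4,1) = 148.
Column 4: 88 + 143 + 73 + 128 + ? = 590, so (5,4) = 158.
Using row 4: 148 + 83 + 128 + 63 + ? → (4,3) = 590 − 422 = 168.
Using row 5: 78 + 138 + 158 + 118 + ? → (5,3) = 590 − 492 = 98.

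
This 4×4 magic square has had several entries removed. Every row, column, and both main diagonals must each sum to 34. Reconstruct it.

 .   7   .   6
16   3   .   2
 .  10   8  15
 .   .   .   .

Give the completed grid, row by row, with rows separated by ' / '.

From row 2, 34 − (16 + 3 + 2) gives (2,3) = 13.
The remaining cell in row 3 is (3,1) = 34 − 33 = 1.
Column 2: 7 + 3 + 10 + ? = 34, so (4,2) = 14.
The remaining cell in column 4 is (4,4) = 34 − 23 = 11.
Main diagonal needs 34; the known cells sum to 22, so (1,1) = 12.
From anti-diagonal, 34 − (6 + 13 + 10) gives (4,1) = 5.
Using row 1: 12 + 7 + 6 + ? → (1,3) = 34 − 25 = 9.
From row 4, 34 − (5 + 14 + 11) gives (4,3) = 4.

12 7 9 6 / 16 3 13 2 / 1 10 8 15 / 5 14 4 11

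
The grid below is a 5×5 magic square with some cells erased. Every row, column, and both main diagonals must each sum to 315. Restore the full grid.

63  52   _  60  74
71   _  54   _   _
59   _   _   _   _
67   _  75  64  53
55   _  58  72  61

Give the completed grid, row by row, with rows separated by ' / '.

63 52 66 60 74 / 71 65 54 68 57 / 59 73 62 51 70 / 67 56 75 64 53 / 55 69 58 72 61

Using row 1: 63 + 52 + 60 + 74 + ? → (1,3) = 315 − 249 = 66.
Row 4 must total 315; the given cells sum to 259, so (4,2) = 56.
Row 5 needs 315; the known cells sum to 246, so (5,2) = 69.
Column 3 must total 315; the given cells sum to 253, so (3,3) = 62.
From main diagonal, 315 − (63 + 62 + 64 + 61) gives (2,2) = 65.
From anti-diagonal, 315 − (74 + 62 + 56 + 55) gives (2,4) = 68.
Row 2 must total 315; the given cells sum to 258, so (2,5) = 57.
From column 2, 315 − (52 + 65 + 56 + 69) gives (3,2) = 73.
Column 4 needs 315; the known cells sum to 264, so (3,4) = 51.
The remaining cell in column 5 is (3,5) = 315 − 245 = 70.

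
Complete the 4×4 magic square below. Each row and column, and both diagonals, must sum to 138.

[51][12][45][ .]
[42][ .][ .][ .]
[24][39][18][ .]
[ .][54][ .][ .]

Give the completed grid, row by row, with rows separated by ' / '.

51 12 45 30 / 42 33 48 15 / 24 39 18 57 / 21 54 27 36

Row 1 must total 138; the given cells sum to 108, so (1,4) = 30.
Row 3: 24 + 39 + 18 + ? = 138, so (3,4) = 57.
The remaining cell in column 1 is (4,1) = 138 − 117 = 21.
Column 2: 12 + 39 + 54 + ? = 138, so (2,2) = 33.
Main diagonal must total 138; the given cells sum to 102, so (4,4) = 36.
From anti-diagonal, 138 − (30 + 39 + 21) gives (2,3) = 48.
Row 2 must total 138; the given cells sum to 123, so (2,4) = 15.
Row 4 needs 138; the known cells sum to 111, so (4,3) = 27.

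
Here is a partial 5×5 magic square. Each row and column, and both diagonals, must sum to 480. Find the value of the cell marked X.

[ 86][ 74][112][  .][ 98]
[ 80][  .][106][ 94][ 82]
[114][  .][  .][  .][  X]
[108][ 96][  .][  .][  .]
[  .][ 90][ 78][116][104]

Using row 1: 86 + 74 + 112 + 98 + ? → (1,4) = 480 − 370 = 110.
Row 2 needs 480; the known cells sum to 362, so (2,2) = 118.
From row 5, 480 − (90 + 78 + 116 + 104) gives (5,1) = 92.
From column 2, 480 − (74 + 118 + 96 + 90) gives (3,2) = 102.
Anti-diagonal needs 480; the known cells sum to 380, so (3,3) = 100.
Column 3 must total 480; the given cells sum to 396, so (4,3) = 84.
Using main diagonal: 86 + 118 + 100 + 104 + ? → (4,4) = 480 − 408 = 72.
Row 4 must total 480; the given cells sum to 360, so (4,5) = 120.
Column 4 must total 480; the given cells sum to 392, so (3,4) = 88.
Column 5: 98 + 82 + 120 + 104 + ? = 480, so (3,5) = 76.

76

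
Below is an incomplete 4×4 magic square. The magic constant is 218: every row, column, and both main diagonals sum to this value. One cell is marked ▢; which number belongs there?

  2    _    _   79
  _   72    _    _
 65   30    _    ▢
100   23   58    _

Row 4 needs 218; the known cells sum to 181, so (4,4) = 37.
From column 1, 218 − (2 + 65 + 100) gives (2,1) = 51.
Column 2 needs 218; the known cells sum to 125, so (1,2) = 93.
Main diagonal must total 218; the given cells sum to 111, so (3,3) = 107.
Using anti-diagonal: 79 + 30 + 100 + ? → (2,3) = 218 − 209 = 9.
Row 1 must total 218; the given cells sum to 174, so (1,3) = 44.
Row 2: 51 + 72 + 9 + ? = 218, so (2,4) = 86.
From row 3, 218 − (65 + 30 + 107) gives (3,4) = 16.

16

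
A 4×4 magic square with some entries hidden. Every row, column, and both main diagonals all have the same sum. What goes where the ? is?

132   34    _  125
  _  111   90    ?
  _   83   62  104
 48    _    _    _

Anti-diagonal is complete and sums to 346; that is the magic constant.
Using row 1: 132 + 34 + 125 + ? → (1,3) = 346 − 291 = 55.
Using row 3: 83 + 62 + 104 + ? → (3,1) = 346 − 249 = 97.
Using column 1: 132 + 97 + 48 + ? → (2,1) = 346 − 277 = 69.
Using column 2: 34 + 111 + 83 + ? → (4,2) = 346 − 228 = 118.
Column 3: 55 + 90 + 62 + ? = 346, so (4,3) = 139.
Main diagonal needs 346; the known cells sum to 305, so (4,4) = 41.
Using row 2: 69 + 111 + 90 + ? → (2,4) = 346 − 270 = 76.

76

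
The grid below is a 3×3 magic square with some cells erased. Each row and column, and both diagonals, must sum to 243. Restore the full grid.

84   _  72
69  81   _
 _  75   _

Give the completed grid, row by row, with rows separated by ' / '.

Row 1: 84 + 72 + ? = 243, so (1,2) = 87.
Row 2: 69 + 81 + ? = 243, so (2,3) = 93.
From column 1, 243 − (84 + 69) gives (3,1) = 90.
Column 3 must total 243; the given cells sum to 165, so (3,3) = 78.

84 87 72 / 69 81 93 / 90 75 78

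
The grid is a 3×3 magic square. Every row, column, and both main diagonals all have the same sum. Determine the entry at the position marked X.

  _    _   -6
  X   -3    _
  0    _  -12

-15

Anti-diagonal is complete and sums to -9; that is the magic constant.
Row 3: 0 + (-12) + ? = -9, so (3,2) = 3.
Column 2: -3 + 3 + ? = -9, so (1,2) = -9.
The remaining cell in column 3 is (2,3) = -9 − (-18) = 9.
From main diagonal, -9 − (-3 + (-12)) gives (1,1) = 6.
From row 2, -9 − (-3 + 9) gives (2,1) = -15.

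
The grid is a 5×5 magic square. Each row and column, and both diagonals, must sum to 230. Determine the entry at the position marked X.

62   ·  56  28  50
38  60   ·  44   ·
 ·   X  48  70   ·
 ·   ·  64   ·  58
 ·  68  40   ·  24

26

Using row 1: 62 + 56 + 28 + 50 + ? → (1,2) = 230 − 196 = 34.
The remaining cell in column 3 is (2,3) = 230 − 208 = 22.
Main diagonal: 62 + 60 + 48 + 24 + ? = 230, so (4,4) = 36.
Row 2 must total 230; the given cells sum to 164, so (2,5) = 66.
Column 4: 28 + 44 + 70 + 36 + ? = 230, so (5,4) = 52.
The remaining cell in column 5 is (3,5) = 230 − 198 = 32.
From row 5, 230 − (68 + 40 + 52 + 24) gives (5,1) = 46.
Using anti-diagonal: 50 + 44 + 48 + 46 + ? → (4,2) = 230 − 188 = 42.
Row 4: 42 + 64 + 36 + 58 + ? = 230, so (4,1) = 30.
Column 1 needs 230; the known cells sum to 176, so (3,1) = 54.
The remaining cell in column 2 is (3,2) = 230 − 204 = 26.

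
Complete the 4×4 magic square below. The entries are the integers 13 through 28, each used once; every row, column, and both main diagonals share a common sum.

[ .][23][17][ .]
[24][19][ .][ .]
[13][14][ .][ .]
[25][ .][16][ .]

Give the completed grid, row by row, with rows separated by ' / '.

20 23 17 22 / 24 19 21 18 / 13 14 28 27 / 25 26 16 15

The entries are 13 through 28, which sum to 328, so each line sums to 328/4 = 82.
From column 1, 82 − (24 + 13 + 25) gives (1,1) = 20.
From column 2, 82 − (23 + 19 + 14) gives (4,2) = 26.
Row 1 must total 82; the given cells sum to 60, so (1,4) = 22.
Using row 4: 25 + 26 + 16 + ? → (4,4) = 82 − 67 = 15.
Main diagonal: 20 + 19 + 15 + ? = 82, so (3,3) = 28.
From anti-diagonal, 82 − (22 + 14 + 25) gives (2,3) = 21.
Using row 2: 24 + 19 + 21 + ? → (2,4) = 82 − 64 = 18.
Row 3 must total 82; the given cells sum to 55, so (3,4) = 27.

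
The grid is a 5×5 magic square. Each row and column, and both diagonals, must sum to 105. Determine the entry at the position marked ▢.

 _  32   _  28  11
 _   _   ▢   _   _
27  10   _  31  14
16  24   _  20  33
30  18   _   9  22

Row 3 must total 105; the given cells sum to 82, so (3,3) = 23.
From row 4, 105 − (16 + 24 + 20 + 33) gives (4,3) = 12.
Row 5 needs 105; the known cells sum to 79, so (5,3) = 26.
Column 2 needs 105; the known cells sum to 84, so (2,2) = 21.
Column 4: 28 + 31 + 20 + 9 + ? = 105, so (2,4) = 17.
Column 5 must total 105; the given cells sum to 80, so (2,5) = 25.
The remaining cell in main diagonal is (1,1) = 105 − 86 = 19.
Row 1 must total 105; the given cells sum to 90, so (1,3) = 15.
Column 1: 19 + 27 + 16 + 30 + ? = 105, so (2,1) = 13.
Using column 3: 15 + 23 + 12 + 26 + ? → (2,3) = 105 − 76 = 29.

29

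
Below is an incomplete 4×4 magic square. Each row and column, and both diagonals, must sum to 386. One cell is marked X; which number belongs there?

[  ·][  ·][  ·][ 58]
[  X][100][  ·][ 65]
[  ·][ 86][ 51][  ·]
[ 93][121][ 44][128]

The remaining cell in column 2 is (1,2) = 386 − 307 = 79.
Column 4 must total 386; the given cells sum to 251, so (3,4) = 135.
Using main diagonal: 100 + 51 + 128 + ? → (1,1) = 386 − 279 = 107.
Anti-diagonal must total 386; the given cells sum to 237, so (2,3) = 149.
The remaining cell in row 1 is (1,3) = 386 − 244 = 142.
The remaining cell in row 2 is (2,1) = 386 − 314 = 72.

72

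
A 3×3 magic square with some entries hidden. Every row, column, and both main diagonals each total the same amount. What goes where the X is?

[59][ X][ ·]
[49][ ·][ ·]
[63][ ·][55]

Column 1 is complete and sums to 171; that is the magic constant.
Row 3: 63 + 55 + ? = 171, so (3,2) = 53.
From main diagonal, 171 − (59 + 55) gives (2,2) = 57.
From anti-diagonal, 171 − (57 + 63) gives (1,3) = 51.
From row 1, 171 − (59 + 51) gives (1,2) = 61.

61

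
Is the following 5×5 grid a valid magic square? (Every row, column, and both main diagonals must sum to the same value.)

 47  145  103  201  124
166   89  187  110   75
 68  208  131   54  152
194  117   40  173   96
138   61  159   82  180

No — anti-diagonal sums to 620 but row 3 sums to 613.

Row 1: 47 + 145 + 103 + 201 + 124 = 620.
Row 2: 166 + 89 + 187 + 110 + 75 = 627.
Row 3: 68 + 208 + 131 + 54 + 152 = 613.
Row 4: 194 + 117 + 40 + 173 + 96 = 620.
Row 5: 138 + 61 + 159 + 82 + 180 = 620.
Column 1: 47 + 166 + 68 + 194 + 138 = 613.
Column 2: 145 + 89 + 208 + 117 + 61 = 620.
Column 3: 103 + 187 + 131 + 40 + 159 = 620.
Column 4: 201 + 110 + 54 + 173 + 82 = 620.
Column 5: 124 + 75 + 152 + 96 + 180 = 627.
Main diagonal: 47 + 89 + 131 + 173 + 180 = 620.
Anti-diagonal: 124 + 110 + 131 + 117 + 138 = 620.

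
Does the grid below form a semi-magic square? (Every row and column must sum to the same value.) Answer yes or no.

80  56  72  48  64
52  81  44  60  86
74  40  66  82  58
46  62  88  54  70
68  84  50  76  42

No — row 2 sums to 323 but column 4 sums to 320.

Row 1: 80 + 56 + 72 + 48 + 64 = 320.
Row 2: 52 + 81 + 44 + 60 + 86 = 323.
Row 3: 74 + 40 + 66 + 82 + 58 = 320.
Row 4: 46 + 62 + 88 + 54 + 70 = 320.
Row 5: 68 + 84 + 50 + 76 + 42 = 320.
Column 1: 80 + 52 + 74 + 46 + 68 = 320.
Column 2: 56 + 81 + 40 + 62 + 84 = 323.
Column 3: 72 + 44 + 66 + 88 + 50 = 320.
Column 4: 48 + 60 + 82 + 54 + 76 = 320.
Column 5: 64 + 86 + 58 + 70 + 42 = 320.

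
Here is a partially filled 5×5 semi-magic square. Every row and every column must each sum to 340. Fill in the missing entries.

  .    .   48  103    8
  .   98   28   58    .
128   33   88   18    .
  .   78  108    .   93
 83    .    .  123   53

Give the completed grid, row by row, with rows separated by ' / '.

63 118 48 103 8 / 43 98 28 58 113 / 128 33 88 18 73 / 23 78 108 38 93 / 83 13 68 123 53

Row 3 needs 340; the known cells sum to 267, so (3,5) = 73.
Column 3 needs 340; the known cells sum to 272, so (5,3) = 68.
The remaining cell in column 4 is (4,4) = 340 − 302 = 38.
Using column 5: 8 + 73 + 93 + 53 + ? → (2,5) = 340 − 227 = 113.
Row 2: 98 + 28 + 58 + 113 + ? = 340, so (2,1) = 43.
The remaining cell in row 4 is (4,1) = 340 − 317 = 23.
Row 5 must total 340; the given cells sum to 327, so (5,2) = 13.
Column 1 must total 340; the given cells sum to 277, so (1,1) = 63.
The remaining cell in column 2 is (1,2) = 340 − 222 = 118.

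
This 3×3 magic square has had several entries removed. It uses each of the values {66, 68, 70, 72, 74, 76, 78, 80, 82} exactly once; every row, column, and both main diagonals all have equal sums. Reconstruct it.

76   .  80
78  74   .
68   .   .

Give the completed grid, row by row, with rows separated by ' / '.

The 9 entries sum to 666, so each line sums to 666/3 = 222.
From row 1, 222 − (76 + 80) gives (1,2) = 66.
Row 2: 78 + 74 + ? = 222, so (2,3) = 70.
Column 2: 66 + 74 + ? = 222, so (3,2) = 82.
Using column 3: 80 + 70 + ? → (3,3) = 222 − 150 = 72.

76 66 80 / 78 74 70 / 68 82 72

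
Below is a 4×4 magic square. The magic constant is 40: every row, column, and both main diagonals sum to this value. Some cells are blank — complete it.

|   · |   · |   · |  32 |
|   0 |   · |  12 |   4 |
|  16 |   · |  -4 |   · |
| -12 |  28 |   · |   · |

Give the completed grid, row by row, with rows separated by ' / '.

36 -20 -8 32 / 0 24 12 4 / 16 8 -4 20 / -12 28 40 -16

The remaining cell in row 2 is (2,2) = 40 − 16 = 24.
Column 1 needs 40; the known cells sum to 4, so (1,1) = 36.
Main diagonal must total 40; the given cells sum to 56, so (4,4) = -16.
The remaining cell in anti-diagonal is (3,2) = 40 − 32 = 8.
Using row 3: 16 + 8 + (-4) + ? → (3,4) = 40 − 20 = 20.
Row 4 needs 40; the known cells sum to 0, so (4,3) = 40.
The remaining cell in column 2 is (1,2) = 40 − 60 = -20.
Column 3 needs 40; the known cells sum to 48, so (1,3) = -8.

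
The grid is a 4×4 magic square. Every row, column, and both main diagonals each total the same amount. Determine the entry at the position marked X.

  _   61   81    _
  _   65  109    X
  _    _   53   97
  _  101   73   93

Column 3 is complete and sums to 316; that is the magic constant.
The remaining cell in row 4 is (4,1) = 316 − 267 = 49.
Column 2 needs 316; the known cells sum to 227, so (3,2) = 89.
The remaining cell in main diagonal is (1,1) = 316 − 211 = 105.
Anti-diagonal: 109 + 89 + 49 + ? = 316, so (1,4) = 69.
Row 3 needs 316; the known cells sum to 239, so (3,1) = 77.
Column 1 must total 316; the given cells sum to 231, so (2,1) = 85.
Column 4: 69 + 97 + 93 + ? = 316, so (2,4) = 57.

57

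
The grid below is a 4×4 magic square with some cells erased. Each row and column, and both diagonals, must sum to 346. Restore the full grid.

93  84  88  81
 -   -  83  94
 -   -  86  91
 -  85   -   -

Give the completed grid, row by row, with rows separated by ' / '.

93 84 88 81 / 82 87 83 94 / 79 90 86 91 / 92 85 89 80

Column 3 must total 346; the given cells sum to 257, so (4,3) = 89.
Column 4 needs 346; the known cells sum to 266, so (4,4) = 80.
Using main diagonal: 93 + 86 + 80 + ? → (2,2) = 346 − 259 = 87.
From row 2, 346 − (87 + 83 + 94) gives (2,1) = 82.
Row 4 needs 346; the known cells sum to 254, so (4,1) = 92.
The remaining cell in column 1 is (3,1) = 346 − 267 = 79.
Using column 2: 84 + 87 + 85 + ? → (3,2) = 346 − 256 = 90.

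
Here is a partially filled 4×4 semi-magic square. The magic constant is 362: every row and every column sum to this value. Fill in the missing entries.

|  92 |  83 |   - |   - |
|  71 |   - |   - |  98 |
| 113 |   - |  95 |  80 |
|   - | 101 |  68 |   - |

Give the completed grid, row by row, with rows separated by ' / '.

92 83 110 77 / 71 104 89 98 / 113 74 95 80 / 86 101 68 107

Row 3 must total 362; the given cells sum to 288, so (3,2) = 74.
From column 1, 362 − (92 + 71 + 113) gives (4,1) = 86.
Column 2: 83 + 74 + 101 + ? = 362, so (2,2) = 104.
From row 2, 362 − (71 + 104 + 98) gives (2,3) = 89.
Row 4: 86 + 101 + 68 + ? = 362, so (4,4) = 107.
Column 3: 89 + 95 + 68 + ? = 362, so (1,3) = 110.
From column 4, 362 − (98 + 80 + 107) gives (1,4) = 77.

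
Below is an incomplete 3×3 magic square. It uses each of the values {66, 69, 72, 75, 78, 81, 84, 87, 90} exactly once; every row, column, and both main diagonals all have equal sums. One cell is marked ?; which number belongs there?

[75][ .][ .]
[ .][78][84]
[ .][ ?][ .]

66

The 9 entries sum to 702, so each line sums to 702/3 = 234.
From row 2, 234 − (78 + 84) gives (2,1) = 72.
Column 1 must total 234; the given cells sum to 147, so (3,1) = 87.
Main diagonal must total 234; the given cells sum to 153, so (3,3) = 81.
Anti-diagonal needs 234; the known cells sum to 165, so (1,3) = 69.
Row 1: 75 + 69 + ? = 234, so (1,2) = 90.
The remaining cell in row 3 is (3,2) = 234 − 168 = 66.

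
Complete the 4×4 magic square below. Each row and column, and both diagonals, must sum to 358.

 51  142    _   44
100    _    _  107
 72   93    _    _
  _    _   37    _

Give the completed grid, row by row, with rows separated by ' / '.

51 142 121 44 / 100 65 86 107 / 72 93 114 79 / 135 58 37 128

Row 1: 51 + 142 + 44 + ? = 358, so (1,3) = 121.
Column 1: 51 + 100 + 72 + ? = 358, so (4,1) = 135.
Anti-diagonal needs 358; the known cells sum to 272, so (2,3) = 86.
From row 2, 358 − (100 + 86 + 107) gives (2,2) = 65.
From column 2, 358 − (142 + 65 + 93) gives (4,2) = 58.
From column 3, 358 − (121 + 86 + 37) gives (3,3) = 114.
Main diagonal must total 358; the given cells sum to 230, so (4,4) = 128.
From row 3, 358 − (72 + 93 + 114) gives (3,4) = 79.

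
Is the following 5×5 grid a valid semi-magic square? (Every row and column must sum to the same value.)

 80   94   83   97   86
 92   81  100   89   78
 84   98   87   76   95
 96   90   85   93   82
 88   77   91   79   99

Row 1: 80 + 94 + 83 + 97 + 86 = 440.
Row 2: 92 + 81 + 100 + 89 + 78 = 440.
Row 3: 84 + 98 + 87 + 76 + 95 = 440.
Row 4: 96 + 90 + 85 + 93 + 82 = 446.
Row 5: 88 + 77 + 91 + 79 + 99 = 434.
Column 1: 80 + 92 + 84 + 96 + 88 = 440.
Column 2: 94 + 81 + 98 + 90 + 77 = 440.
Column 3: 83 + 100 + 87 + 85 + 91 = 446.
Column 4: 97 + 89 + 76 + 93 + 79 = 434.
Column 5: 86 + 78 + 95 + 82 + 99 = 440.

No — column 3 sums to 446 but row 3 sums to 440.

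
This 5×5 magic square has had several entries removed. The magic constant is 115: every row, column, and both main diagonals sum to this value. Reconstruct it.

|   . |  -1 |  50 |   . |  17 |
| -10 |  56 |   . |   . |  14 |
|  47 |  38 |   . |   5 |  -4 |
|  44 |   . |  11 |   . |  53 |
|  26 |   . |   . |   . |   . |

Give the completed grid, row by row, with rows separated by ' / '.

Row 3 must total 115; the given cells sum to 86, so (3,3) = 29.
Column 1 must total 115; the given cells sum to 107, so (1,1) = 8.
The remaining cell in column 5 is (5,5) = 115 − 80 = 35.
Using main diagonal: 8 + 56 + 29 + 35 + ? → (4,4) = 115 − 128 = -13.
Row 1 needs 115; the known cells sum to 74, so (1,4) = 41.
Using row 4: 44 + 11 + (-13) + 53 + ? → (4,2) = 115 − 95 = 20.
Using column 2: -1 + 56 + 38 + 20 + ? → (5,2) = 115 − 113 = 2.
From anti-diagonal, 115 − (17 + 29 + 20 + 26) gives (2,4) = 23.
Row 2: -10 + 56 + 23 + 14 + ? = 115, so (2,3) = 32.
Column 3: 50 + 32 + 29 + 11 + ? = 115, so (5,3) = -7.
The remaining cell in column 4 is (5,4) = 115 − 56 = 59.

8 -1 50 41 17 / -10 56 32 23 14 / 47 38 29 5 -4 / 44 20 11 -13 53 / 26 2 -7 59 35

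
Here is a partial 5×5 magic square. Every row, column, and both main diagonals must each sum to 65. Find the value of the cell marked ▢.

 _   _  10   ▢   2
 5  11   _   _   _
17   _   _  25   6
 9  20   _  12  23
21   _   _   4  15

From row 4, 65 − (9 + 20 + 12 + 23) gives (4,3) = 1.
Column 1 needs 65; the known cells sum to 52, so (1,1) = 13.
From column 5, 65 − (2 + 6 + 23 + 15) gives (2,5) = 19.
The remaining cell in main diagonal is (3,3) = 65 − 51 = 14.
Anti-diagonal must total 65; the given cells sum to 57, so (2,4) = 8.
Row 2 needs 65; the known cells sum to 43, so (2,3) = 22.
Row 3 needs 65; the known cells sum to 62, so (3,2) = 3.
Column 3 must total 65; the given cells sum to 47, so (5,3) = 18.
Column 4 must total 65; the given cells sum to 49, so (1,4) = 16.

16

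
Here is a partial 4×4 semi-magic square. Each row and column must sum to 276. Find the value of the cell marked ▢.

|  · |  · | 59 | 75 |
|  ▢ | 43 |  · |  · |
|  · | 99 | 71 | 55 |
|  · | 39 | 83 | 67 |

The remaining cell in row 3 is (3,1) = 276 − 225 = 51.
The remaining cell in row 4 is (4,1) = 276 − 189 = 87.
The remaining cell in column 2 is (1,2) = 276 − 181 = 95.
Column 3 must total 276; the given cells sum to 213, so (2,3) = 63.
From column 4, 276 − (75 + 55 + 67) gives (2,4) = 79.
Using row 1: 95 + 59 + 75 + ? → (1,1) = 276 − 229 = 47.
Row 2 must total 276; the given cells sum to 185, so (2,1) = 91.

91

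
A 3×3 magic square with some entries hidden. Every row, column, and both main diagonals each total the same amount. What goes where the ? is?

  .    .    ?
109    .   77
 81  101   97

105

Row 3 is complete and sums to 279; that is the magic constant.
From row 2, 279 − (109 + 77) gives (2,2) = 93.
From column 1, 279 − (109 + 81) gives (1,1) = 89.
Column 2: 93 + 101 + ? = 279, so (1,2) = 85.
The remaining cell in column 3 is (1,3) = 279 − 174 = 105.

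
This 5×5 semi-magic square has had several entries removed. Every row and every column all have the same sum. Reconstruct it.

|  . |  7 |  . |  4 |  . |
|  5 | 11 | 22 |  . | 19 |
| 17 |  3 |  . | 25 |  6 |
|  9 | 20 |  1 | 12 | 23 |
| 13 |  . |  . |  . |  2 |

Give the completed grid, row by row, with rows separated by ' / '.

Row 4 is already complete: 9 + 20 + 1 + 12 + 23 = 65, so that is the magic constant.
Using row 2: 5 + 11 + 22 + 19 + ? → (2,4) = 65 − 57 = 8.
The remaining cell in row 3 is (3,3) = 65 − 51 = 14.
Using column 1: 5 + 17 + 9 + 13 + ? → (1,1) = 65 − 44 = 21.
From column 2, 65 − (7 + 11 + 3 + 20) gives (5,2) = 24.
Column 4: 4 + 8 + 25 + 12 + ? = 65, so (5,4) = 16.
Column 5: 19 + 6 + 23 + 2 + ? = 65, so (1,5) = 15.
From row 1, 65 − (21 + 7 + 4 + 15) gives (1,3) = 18.
The remaining cell in row 5 is (5,3) = 65 − 55 = 10.

21 7 18 4 15 / 5 11 22 8 19 / 17 3 14 25 6 / 9 20 1 12 23 / 13 24 10 16 2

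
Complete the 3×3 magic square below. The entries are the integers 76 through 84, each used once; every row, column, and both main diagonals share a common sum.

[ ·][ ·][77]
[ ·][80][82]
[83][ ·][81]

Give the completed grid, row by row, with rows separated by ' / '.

The entries are 76 through 84, which sum to 720, so each line sums to 720/3 = 240.
Using row 2: 80 + 82 + ? → (2,1) = 240 − 162 = 78.
Row 3 needs 240; the known cells sum to 164, so (3,2) = 76.
Column 1 must total 240; the given cells sum to 161, so (1,1) = 79.
The remaining cell in column 2 is (1,2) = 240 − 156 = 84.

79 84 77 / 78 80 82 / 83 76 81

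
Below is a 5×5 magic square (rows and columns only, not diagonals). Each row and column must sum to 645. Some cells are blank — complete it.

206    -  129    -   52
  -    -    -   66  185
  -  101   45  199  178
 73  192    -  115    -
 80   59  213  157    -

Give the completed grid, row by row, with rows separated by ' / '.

From row 3, 645 − (101 + 45 + 199 + 178) gives (3,1) = 122.
From row 5, 645 − (80 + 59 + 213 + 157) gives (5,5) = 136.
The remaining cell in column 1 is (2,1) = 645 − 481 = 164.
Using column 4: 66 + 199 + 115 + 157 + ? → (1,4) = 645 − 537 = 108.
Column 5: 52 + 185 + 178 + 136 + ? = 645, so (4,5) = 94.
Row 1: 206 + 129 + 108 + 52 + ? = 645, so (1,2) = 150.
Row 4 must total 645; the given cells sum to 474, so (4,3) = 171.
Column 2: 150 + 101 + 192 + 59 + ? = 645, so (2,2) = 143.
From column 3, 645 − (129 + 45 + 171 + 213) gives (2,3) = 87.

206 150 129 108 52 / 164 143 87 66 185 / 122 101 45 199 178 / 73 192 171 115 94 / 80 59 213 157 136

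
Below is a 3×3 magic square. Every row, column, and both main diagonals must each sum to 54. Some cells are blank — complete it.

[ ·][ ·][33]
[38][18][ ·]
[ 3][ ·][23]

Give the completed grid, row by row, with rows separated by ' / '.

13 8 33 / 38 18 -2 / 3 28 23

Using row 2: 38 + 18 + ? → (2,3) = 54 − 56 = -2.
Row 3: 3 + 23 + ? = 54, so (3,2) = 28.
Column 1 needs 54; the known cells sum to 41, so (1,1) = 13.
From column 2, 54 − (18 + 28) gives (1,2) = 8.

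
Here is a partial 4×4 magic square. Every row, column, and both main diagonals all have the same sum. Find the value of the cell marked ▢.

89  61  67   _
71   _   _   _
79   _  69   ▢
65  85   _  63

Column 1 is complete and sums to 304; that is the magic constant.
Using row 1: 89 + 61 + 67 + ? → (1,4) = 304 − 217 = 87.
Row 4 must total 304; the given cells sum to 213, so (4,3) = 91.
Using column 3: 67 + 69 + 91 + ? → (2,3) = 304 − 227 = 77.
Main diagonal needs 304; the known cells sum to 221, so (2,2) = 83.
From anti-diagonal, 304 − (87 + 77 + 65) gives (3,2) = 75.
Row 2: 71 + 83 + 77 + ? = 304, so (2,4) = 73.
Row 3 needs 304; the known cells sum to 223, so (3,4) = 81.

81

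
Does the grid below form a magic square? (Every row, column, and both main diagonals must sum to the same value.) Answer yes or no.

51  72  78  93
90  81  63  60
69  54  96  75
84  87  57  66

Row 1: 51 + 72 + 78 + 93 = 294.
Row 2: 90 + 81 + 63 + 60 = 294.
Row 3: 69 + 54 + 96 + 75 = 294.
Row 4: 84 + 87 + 57 + 66 = 294.
Column 1: 51 + 90 + 69 + 84 = 294.
Column 2: 72 + 81 + 54 + 87 = 294.
Column 3: 78 + 63 + 96 + 57 = 294.
Column 4: 93 + 60 + 75 + 66 = 294.
Main diagonal: 51 + 81 + 96 + 66 = 294.
Anti-diagonal: 93 + 63 + 54 + 84 = 294.
All lines sum to 294.

Yes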